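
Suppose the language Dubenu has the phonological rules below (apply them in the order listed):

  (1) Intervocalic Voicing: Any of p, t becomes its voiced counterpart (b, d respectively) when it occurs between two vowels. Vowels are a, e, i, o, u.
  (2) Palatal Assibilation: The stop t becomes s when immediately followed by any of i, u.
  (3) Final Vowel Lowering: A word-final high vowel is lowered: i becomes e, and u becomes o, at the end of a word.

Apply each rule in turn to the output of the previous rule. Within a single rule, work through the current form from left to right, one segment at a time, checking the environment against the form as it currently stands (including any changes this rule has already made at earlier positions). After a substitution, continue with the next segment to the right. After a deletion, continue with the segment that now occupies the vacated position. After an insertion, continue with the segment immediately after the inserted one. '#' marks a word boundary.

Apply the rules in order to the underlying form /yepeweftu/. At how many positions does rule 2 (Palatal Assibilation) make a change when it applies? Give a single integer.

1

(1) Intervocalic Voicing: [yepeweftu] → [yebeweftu]
(2) Palatal Assibilation: [yebeweftu] → [yebewefsu]
(3) Final Vowel Lowering: [yebewefsu] → [yebewefso]
Rule 2 changed 1 position(s).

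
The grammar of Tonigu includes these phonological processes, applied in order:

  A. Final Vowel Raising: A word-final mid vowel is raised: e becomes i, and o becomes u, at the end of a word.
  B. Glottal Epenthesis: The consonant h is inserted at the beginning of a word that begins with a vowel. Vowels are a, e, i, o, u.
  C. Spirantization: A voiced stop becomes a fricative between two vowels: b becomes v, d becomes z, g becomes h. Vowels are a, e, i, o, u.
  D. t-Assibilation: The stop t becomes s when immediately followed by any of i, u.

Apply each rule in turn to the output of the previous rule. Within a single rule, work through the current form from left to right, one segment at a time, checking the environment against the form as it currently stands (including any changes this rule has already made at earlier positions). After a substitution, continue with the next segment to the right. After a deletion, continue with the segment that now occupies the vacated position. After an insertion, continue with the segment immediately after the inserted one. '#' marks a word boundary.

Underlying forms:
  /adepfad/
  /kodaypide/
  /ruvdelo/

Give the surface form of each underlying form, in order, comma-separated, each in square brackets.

[hazepfad], [kozaypizi], [ruvdelu]

/adepfad/:
  A Final Vowel Raising: no change — [adepfad]
  B Glottal Epenthesis: [adepfad] → [hadepfad]
  C Spirantization: [hadepfad] → [hazepfad]
  D t-Assibilation: no change — [hazepfad]
/kodaypide/:
  A Final Vowel Raising: [kodaypide] → [kodaypidi]
  B Glottal Epenthesis: no change — [kodaypidi]
  C Spirantization: [kodaypidi] → [kozaypizi]
  D t-Assibilation: no change — [kozaypizi]
/ruvdelo/:
  A Final Vowel Raising: [ruvdelo] → [ruvdelu]
  B Glottal Epenthesis: no change — [ruvdelu]
  C Spirantization: no change — [ruvdelu]
  D t-Assibilation: no change — [ruvdelu]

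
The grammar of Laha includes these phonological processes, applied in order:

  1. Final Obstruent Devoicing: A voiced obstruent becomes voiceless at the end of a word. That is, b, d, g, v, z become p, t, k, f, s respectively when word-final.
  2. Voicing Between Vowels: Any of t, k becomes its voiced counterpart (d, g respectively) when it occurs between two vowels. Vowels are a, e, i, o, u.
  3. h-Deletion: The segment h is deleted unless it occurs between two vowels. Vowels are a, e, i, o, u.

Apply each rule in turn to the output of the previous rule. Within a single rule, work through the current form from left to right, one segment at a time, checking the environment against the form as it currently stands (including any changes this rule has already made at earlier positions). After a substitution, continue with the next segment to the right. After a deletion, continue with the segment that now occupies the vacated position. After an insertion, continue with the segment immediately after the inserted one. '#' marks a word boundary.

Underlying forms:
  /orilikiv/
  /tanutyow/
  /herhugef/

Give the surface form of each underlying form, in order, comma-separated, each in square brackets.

[oriligif], [tanutyow], [erugef]

/orilikiv/:
  1 Final Obstruent Devoicing: [orilikiv] → [orilikif]
  2 Voicing Between Vowels: [orilikif] → [oriligif]
  3 h-Deletion: no change — [oriligif]
/tanutyow/:
  1 Final Obstruent Devoicing: no change — [tanutyow]
  2 Voicing Between Vowels: no change — [tanutyow]
  3 h-Deletion: no change — [tanutyow]
/herhugef/:
  1 Final Obstruent Devoicing: no change — [herhugef]
  2 Voicing Between Vowels: no change — [herhugef]
  3 h-Deletion: [herhugef] → [erugef]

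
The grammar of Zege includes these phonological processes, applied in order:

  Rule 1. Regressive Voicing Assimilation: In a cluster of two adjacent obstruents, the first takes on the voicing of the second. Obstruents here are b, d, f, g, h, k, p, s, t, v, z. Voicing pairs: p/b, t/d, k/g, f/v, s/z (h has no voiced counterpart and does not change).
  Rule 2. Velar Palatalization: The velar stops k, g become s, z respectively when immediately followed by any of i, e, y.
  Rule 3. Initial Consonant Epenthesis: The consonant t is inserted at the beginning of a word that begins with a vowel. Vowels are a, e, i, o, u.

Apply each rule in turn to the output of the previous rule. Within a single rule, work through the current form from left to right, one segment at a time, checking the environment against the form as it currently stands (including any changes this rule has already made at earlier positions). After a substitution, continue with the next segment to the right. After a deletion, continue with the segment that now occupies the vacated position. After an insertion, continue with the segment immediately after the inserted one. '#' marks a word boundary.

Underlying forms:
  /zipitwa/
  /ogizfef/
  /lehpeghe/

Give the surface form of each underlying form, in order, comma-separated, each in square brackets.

[zipitwa], [tozisfef], [lehpekhe]

/zipitwa/:
  Rule 1 Regressive Voicing Assimilation: no change — [zipitwa]
  Rule 2 Velar Palatalization: no change — [zipitwa]
  Rule 3 Initial Consonant Epenthesis: no change — [zipitwa]
/ogizfef/:
  Rule 1 Regressive Voicing Assimilation: [ogizfef] → [ogisfef]
  Rule 2 Velar Palatalization: [ogisfef] → [ozisfef]
  Rule 3 Initial Consonant Epenthesis: [ozisfef] → [tozisfef]
/lehpeghe/:
  Rule 1 Regressive Voicing Assimilation: [lehpeghe] → [lehpekhe]
  Rule 2 Velar Palatalization: no change — [lehpekhe]
  Rule 3 Initial Consonant Epenthesis: no change — [lehpekhe]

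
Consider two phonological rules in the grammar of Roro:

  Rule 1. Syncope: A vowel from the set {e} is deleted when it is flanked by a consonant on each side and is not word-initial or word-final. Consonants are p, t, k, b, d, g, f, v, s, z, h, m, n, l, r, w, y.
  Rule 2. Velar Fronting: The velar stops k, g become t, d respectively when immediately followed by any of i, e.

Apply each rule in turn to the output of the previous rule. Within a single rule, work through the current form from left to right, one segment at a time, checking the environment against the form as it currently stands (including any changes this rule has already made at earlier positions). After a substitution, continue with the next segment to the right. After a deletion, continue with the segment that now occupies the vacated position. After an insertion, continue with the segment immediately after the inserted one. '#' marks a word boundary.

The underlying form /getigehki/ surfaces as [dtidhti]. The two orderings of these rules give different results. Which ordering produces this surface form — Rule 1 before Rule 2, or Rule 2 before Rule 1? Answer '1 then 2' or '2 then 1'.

2 then 1

Order 1 then 2:
  1 Syncope: [getigehki] → [gtighki]
  2 Velar Fronting: [gtighki] → [gtighti]
  result: [gtighti]
Order 2 then 1:
  2 Velar Fronting: [getigehki] → [detidehti]
  1 Syncope: [detidehti] → [dtidhti]
  result: [dtidhti]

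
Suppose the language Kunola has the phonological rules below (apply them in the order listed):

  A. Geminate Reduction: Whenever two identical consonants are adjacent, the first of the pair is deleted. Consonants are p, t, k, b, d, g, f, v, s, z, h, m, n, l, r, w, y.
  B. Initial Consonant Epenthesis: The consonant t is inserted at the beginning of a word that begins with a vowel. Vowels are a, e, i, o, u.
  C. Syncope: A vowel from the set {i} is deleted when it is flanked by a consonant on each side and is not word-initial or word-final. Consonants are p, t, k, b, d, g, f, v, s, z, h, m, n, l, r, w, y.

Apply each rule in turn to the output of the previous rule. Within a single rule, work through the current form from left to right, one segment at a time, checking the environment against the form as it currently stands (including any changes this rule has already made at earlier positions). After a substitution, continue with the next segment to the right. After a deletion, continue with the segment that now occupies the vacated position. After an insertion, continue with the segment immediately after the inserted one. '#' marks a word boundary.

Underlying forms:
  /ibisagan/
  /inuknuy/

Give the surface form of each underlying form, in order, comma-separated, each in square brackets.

[tbsagan], [tnuknuy]

/ibisagan/:
  A Geminate Reduction: no change — [ibisagan]
  B Initial Consonant Epenthesis: [ibisagan] → [tibisagan]
  C Syncope: [tibisagan] → [tbsagan]
/inuknuy/:
  A Geminate Reduction: no change — [inuknuy]
  B Initial Consonant Epenthesis: [inuknuy] → [tinuknuy]
  C Syncope: [tinuknuy] → [tnuknuy]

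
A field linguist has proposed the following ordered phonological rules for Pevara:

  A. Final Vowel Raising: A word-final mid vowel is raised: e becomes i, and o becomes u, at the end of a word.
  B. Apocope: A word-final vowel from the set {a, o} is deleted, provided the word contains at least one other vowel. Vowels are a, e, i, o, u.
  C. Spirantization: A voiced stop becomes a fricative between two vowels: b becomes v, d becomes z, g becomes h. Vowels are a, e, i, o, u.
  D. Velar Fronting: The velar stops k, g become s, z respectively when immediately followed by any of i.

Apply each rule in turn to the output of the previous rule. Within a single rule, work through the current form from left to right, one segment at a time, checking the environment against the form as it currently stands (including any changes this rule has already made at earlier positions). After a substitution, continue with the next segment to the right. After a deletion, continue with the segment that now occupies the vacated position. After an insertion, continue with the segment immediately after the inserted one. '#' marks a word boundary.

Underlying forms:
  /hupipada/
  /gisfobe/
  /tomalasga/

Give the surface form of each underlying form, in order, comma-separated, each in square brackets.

/hupipada/:
  A Final Vowel Raising: no change — [hupipada]
  B Apocope: [hupipada] → [hupipad]
  C Spirantization: no change — [hupipad]
  D Velar Fronting: no change — [hupipad]
/gisfobe/:
  A Final Vowel Raising: [gisfobe] → [gisfobi]
  B Apocope: no change — [gisfobi]
  C Spirantization: [gisfobi] → [gisfovi]
  D Velar Fronting: [gisfovi] → [zisfovi]
/tomalasga/:
  A Final Vowel Raising: no change — [tomalasga]
  B Apocope: [tomalasga] → [tomalasg]
  C Spirantization: no change — [tomalasg]
  D Velar Fronting: no change — [tomalasg]

[hupipad], [zisfovi], [tomalasg]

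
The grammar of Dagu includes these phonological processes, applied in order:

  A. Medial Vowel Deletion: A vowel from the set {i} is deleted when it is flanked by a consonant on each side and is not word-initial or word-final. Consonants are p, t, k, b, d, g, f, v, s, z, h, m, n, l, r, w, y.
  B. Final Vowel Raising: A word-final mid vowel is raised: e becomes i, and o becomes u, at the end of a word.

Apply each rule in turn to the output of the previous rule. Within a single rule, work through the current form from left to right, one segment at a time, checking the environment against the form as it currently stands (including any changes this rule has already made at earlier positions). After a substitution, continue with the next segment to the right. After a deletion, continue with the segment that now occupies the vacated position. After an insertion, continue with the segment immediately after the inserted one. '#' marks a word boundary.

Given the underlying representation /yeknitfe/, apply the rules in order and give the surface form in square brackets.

A Medial Vowel Deletion: [yeknitfe] → [yekntfe]
B Final Vowel Raising: [yekntfe] → [yekntfi]

[yekntfi]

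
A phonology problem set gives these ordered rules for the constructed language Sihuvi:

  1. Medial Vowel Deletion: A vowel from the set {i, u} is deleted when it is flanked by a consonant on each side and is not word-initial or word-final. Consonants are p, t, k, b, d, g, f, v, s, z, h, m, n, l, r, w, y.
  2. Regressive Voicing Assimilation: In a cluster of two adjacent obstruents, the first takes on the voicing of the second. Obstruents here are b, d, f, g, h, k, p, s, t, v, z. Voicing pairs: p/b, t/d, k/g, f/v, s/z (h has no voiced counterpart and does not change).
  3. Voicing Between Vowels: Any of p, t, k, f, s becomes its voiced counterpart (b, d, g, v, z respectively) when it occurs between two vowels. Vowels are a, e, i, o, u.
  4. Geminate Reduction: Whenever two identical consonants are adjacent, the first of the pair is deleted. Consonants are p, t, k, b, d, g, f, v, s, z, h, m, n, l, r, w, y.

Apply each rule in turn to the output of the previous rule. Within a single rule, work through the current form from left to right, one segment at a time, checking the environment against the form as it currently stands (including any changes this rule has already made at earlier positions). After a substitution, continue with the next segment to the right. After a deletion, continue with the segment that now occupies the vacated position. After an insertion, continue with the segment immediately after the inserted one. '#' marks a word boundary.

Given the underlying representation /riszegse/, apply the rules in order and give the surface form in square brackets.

1 Medial Vowel Deletion: [riszegse] → [rszegse]
2 Regressive Voicing Assimilation: [rszegse] → [rzzekse]
3 Voicing Between Vowels: no change — [rzzekse]
4 Geminate Reduction: [rzzekse] → [rzekse]

[rzekse]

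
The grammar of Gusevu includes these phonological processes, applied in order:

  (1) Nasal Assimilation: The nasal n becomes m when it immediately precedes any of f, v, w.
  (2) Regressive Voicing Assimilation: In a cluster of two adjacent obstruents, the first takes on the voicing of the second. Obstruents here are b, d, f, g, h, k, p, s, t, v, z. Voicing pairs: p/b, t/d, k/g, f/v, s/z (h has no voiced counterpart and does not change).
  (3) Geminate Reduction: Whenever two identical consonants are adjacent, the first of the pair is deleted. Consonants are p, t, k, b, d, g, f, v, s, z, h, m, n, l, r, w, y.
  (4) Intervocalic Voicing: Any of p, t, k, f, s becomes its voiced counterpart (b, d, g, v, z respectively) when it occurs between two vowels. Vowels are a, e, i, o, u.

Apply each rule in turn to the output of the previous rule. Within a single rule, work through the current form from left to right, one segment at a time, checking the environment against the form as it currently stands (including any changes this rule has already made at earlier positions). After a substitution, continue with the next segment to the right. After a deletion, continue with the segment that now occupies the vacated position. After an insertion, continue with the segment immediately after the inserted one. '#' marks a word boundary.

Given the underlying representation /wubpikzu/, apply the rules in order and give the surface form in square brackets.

(1) Nasal Assimilation: no change — [wubpikzu]
(2) Regressive Voicing Assimilation: [wubpikzu] → [wuppigzu]
(3) Geminate Reduction: [wuppigzu] → [wupigzu]
(4) Intervocalic Voicing: [wupigzu] → [wubigzu]

[wubigzu]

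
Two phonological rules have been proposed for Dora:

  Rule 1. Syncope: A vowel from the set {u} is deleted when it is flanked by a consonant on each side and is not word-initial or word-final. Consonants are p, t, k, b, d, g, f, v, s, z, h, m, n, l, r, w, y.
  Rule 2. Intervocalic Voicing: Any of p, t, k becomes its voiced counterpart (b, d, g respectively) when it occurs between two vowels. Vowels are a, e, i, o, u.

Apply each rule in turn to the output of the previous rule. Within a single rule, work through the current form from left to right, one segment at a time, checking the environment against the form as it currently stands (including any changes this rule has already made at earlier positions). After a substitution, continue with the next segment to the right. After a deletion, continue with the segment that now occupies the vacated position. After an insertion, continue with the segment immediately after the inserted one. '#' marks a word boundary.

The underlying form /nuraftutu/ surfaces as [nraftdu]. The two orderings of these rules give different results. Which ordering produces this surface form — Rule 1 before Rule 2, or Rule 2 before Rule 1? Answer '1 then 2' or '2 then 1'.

Order 1 then 2:
  1 Syncope: [nuraftutu] → [nrafttu]
  2 Intervocalic Voicing: no change — [nrafttu]
  result: [nrafttu]
Order 2 then 1:
  2 Intervocalic Voicing: [nuraftutu] → [nuraftudu]
  1 Syncope: [nuraftudu] → [nraftdu]
  result: [nraftdu]

2 then 1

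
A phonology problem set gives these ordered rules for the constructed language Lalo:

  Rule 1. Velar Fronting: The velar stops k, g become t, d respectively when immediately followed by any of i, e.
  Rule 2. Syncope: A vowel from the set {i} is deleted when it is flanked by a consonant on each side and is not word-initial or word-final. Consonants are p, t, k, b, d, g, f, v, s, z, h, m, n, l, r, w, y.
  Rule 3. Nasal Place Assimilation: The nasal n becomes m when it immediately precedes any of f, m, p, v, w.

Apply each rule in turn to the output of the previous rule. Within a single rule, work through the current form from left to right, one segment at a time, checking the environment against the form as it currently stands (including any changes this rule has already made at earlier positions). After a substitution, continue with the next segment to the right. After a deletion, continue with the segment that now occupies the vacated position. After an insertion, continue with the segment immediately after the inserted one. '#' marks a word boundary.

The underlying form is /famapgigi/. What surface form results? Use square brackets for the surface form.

Rule 1 Velar Fronting: [famapgigi] → [famapdidi]
Rule 2 Syncope: [famapdidi] → [famapddi]
Rule 3 Nasal Place Assimilation: no change — [famapddi]

[famapddi]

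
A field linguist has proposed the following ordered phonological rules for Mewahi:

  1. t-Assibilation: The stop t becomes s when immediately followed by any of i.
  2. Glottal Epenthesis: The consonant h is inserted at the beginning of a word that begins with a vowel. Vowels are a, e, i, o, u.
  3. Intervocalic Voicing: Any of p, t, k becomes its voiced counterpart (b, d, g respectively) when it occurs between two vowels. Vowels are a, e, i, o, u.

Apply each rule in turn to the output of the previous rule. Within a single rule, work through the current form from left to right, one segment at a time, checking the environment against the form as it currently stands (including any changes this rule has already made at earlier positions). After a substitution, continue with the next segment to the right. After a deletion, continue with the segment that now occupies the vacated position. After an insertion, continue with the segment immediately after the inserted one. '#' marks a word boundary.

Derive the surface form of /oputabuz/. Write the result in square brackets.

[hobudabuz]

1 t-Assibilation: no change — [oputabuz]
2 Glottal Epenthesis: [oputabuz] → [hoputabuz]
3 Intervocalic Voicing: [hoputabuz] → [hobudabuz]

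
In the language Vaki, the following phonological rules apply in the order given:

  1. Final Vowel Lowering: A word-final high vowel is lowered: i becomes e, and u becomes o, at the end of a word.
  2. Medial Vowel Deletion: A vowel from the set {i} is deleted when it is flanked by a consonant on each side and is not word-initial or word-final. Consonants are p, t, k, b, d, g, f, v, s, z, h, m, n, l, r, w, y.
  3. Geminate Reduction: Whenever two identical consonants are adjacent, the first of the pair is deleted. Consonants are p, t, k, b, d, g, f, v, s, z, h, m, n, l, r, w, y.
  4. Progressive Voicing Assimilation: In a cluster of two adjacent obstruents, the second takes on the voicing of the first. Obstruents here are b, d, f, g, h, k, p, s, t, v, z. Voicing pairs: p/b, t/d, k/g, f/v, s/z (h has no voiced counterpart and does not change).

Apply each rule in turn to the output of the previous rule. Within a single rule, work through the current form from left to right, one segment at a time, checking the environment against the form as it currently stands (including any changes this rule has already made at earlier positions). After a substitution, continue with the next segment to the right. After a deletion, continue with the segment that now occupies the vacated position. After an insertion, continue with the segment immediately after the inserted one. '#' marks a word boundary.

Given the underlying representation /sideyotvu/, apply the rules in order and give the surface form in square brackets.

1 Final Vowel Lowering: [sideyotvu] → [sideyotvo]
2 Medial Vowel Deletion: [sideyotvo] → [sdeyotvo]
3 Geminate Reduction: no change — [sdeyotvo]
4 Progressive Voicing Assimilation: [sdeyotvo] → [steyotfo]

[steyotfo]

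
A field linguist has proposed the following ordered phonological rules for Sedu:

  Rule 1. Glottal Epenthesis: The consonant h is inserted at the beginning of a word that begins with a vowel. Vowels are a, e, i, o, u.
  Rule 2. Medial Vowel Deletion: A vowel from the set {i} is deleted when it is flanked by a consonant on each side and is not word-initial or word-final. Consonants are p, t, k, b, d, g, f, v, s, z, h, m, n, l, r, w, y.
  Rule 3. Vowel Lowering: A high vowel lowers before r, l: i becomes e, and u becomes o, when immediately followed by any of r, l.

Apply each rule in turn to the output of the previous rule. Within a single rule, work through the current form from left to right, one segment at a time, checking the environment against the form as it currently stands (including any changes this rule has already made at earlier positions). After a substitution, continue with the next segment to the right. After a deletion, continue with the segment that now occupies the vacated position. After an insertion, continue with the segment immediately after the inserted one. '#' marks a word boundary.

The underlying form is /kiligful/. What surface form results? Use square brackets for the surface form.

Rule 1 Glottal Epenthesis: no change — [kiligful]
Rule 2 Medial Vowel Deletion: [kiligful] → [klgful]
Rule 3 Vowel Lowering: [klgful] → [klgfol]

[klgfol]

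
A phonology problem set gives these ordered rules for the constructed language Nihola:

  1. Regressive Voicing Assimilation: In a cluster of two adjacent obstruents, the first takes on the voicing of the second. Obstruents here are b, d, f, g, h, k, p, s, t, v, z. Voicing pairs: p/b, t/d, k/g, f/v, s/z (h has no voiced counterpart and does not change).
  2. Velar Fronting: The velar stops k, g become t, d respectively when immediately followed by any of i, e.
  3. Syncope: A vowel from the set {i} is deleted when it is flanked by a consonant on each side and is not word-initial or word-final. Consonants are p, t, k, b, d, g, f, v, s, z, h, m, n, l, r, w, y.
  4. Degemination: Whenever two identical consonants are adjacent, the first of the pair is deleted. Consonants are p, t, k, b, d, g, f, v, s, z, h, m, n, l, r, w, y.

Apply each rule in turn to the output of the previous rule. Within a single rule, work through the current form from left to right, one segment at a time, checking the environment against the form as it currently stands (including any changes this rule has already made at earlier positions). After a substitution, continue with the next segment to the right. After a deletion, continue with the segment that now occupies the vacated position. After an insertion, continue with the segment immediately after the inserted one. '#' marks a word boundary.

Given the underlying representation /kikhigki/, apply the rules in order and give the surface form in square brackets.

1 Regressive Voicing Assimilation: [kikhigki] → [kikhikki]
2 Velar Fronting: [kikhikki] → [tikhikti]
3 Syncope: [tikhikti] → [tkhkti]
4 Degemination: no change — [tkhkti]

[tkhkti]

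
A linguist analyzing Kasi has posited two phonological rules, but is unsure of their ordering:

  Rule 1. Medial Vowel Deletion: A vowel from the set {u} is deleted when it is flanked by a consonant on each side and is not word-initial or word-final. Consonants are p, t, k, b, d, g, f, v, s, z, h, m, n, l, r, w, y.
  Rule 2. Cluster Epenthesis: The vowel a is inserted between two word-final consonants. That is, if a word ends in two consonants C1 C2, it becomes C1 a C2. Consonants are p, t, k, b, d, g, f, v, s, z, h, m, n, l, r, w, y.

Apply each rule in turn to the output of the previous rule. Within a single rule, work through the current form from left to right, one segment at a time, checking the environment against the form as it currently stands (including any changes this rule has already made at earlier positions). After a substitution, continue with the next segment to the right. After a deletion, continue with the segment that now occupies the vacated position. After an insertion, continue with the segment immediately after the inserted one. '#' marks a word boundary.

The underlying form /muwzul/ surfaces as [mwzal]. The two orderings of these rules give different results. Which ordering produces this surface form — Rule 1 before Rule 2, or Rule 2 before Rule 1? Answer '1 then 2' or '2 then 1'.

1 then 2

Order 1 then 2:
  1 Medial Vowel Deletion: [muwzul] → [mwzl]
  2 Cluster Epenthesis: [mwzl] → [mwzal]
  result: [mwzal]
Order 2 then 1:
  2 Cluster Epenthesis: no change — [muwzul]
  1 Medial Vowel Deletion: [muwzul] → [mwzl]
  result: [mwzl]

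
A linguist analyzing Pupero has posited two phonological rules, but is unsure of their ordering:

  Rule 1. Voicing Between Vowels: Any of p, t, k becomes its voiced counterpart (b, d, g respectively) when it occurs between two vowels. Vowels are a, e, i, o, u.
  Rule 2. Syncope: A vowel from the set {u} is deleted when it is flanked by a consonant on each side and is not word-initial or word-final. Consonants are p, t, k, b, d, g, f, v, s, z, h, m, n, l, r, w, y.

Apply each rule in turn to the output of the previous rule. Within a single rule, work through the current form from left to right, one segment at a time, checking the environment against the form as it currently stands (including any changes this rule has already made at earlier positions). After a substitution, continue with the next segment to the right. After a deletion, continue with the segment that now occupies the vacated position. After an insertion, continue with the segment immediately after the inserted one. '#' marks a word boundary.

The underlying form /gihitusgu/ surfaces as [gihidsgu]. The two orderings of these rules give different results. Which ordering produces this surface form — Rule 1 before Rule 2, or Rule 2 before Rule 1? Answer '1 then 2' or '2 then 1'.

Order 1 then 2:
  1 Voicing Between Vowels: [gihitusgu] → [gihidusgu]
  2 Syncope: [gihidusgu] → [gihidsgu]
  result: [gihidsgu]
Order 2 then 1:
  2 Syncope: [gihitusgu] → [gihitsgu]
  1 Voicing Between Vowels: no change — [gihitsgu]
  result: [gihitsgu]

1 then 2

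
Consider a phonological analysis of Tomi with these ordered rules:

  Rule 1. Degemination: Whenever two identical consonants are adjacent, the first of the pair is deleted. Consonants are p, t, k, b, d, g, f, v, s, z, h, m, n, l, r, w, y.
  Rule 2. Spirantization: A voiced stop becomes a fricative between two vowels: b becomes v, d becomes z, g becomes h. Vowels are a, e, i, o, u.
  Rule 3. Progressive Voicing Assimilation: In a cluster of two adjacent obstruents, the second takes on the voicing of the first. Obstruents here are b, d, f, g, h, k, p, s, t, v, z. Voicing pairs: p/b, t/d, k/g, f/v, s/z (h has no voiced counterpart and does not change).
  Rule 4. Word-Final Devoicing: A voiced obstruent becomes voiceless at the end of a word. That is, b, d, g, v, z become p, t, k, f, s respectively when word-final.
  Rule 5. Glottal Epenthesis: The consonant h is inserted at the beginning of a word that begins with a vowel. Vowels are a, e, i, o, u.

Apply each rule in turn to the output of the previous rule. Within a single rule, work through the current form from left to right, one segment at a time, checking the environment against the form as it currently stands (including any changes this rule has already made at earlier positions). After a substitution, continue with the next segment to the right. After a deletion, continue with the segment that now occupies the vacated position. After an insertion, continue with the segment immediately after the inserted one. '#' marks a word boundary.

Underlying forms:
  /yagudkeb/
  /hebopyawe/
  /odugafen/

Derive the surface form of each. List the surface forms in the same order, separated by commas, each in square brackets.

[yahudgep], [hevopyawe], [hozuhafen]

/yagudkeb/:
  Rule 1 Degemination: no change — [yagudkeb]
  Rule 2 Spirantization: [yagudkeb] → [yahudkeb]
  Rule 3 Progressive Voicing Assimilation: [yahudkeb] → [yahudgeb]
  Rule 4 Word-Final Devoicing: [yahudgeb] → [yahudgep]
  Rule 5 Glottal Epenthesis: no change — [yahudgep]
/hebopyawe/:
  Rule 1 Degemination: no change — [hebopyawe]
  Rule 2 Spirantization: [hebopyawe] → [hevopyawe]
  Rule 3 Progressive Voicing Assimilation: no change — [hevopyawe]
  Rule 4 Word-Final Devoicing: no change — [hevopyawe]
  Rule 5 Glottal Epenthesis: no change — [hevopyawe]
/odugafen/:
  Rule 1 Degemination: no change — [odugafen]
  Rule 2 Spirantization: [odugafen] → [ozuhafen]
  Rule 3 Progressive Voicing Assimilation: no change — [ozuhafen]
  Rule 4 Word-Final Devoicing: no change — [ozuhafen]
  Rule 5 Glottal Epenthesis: [ozuhafen] → [hozuhafen]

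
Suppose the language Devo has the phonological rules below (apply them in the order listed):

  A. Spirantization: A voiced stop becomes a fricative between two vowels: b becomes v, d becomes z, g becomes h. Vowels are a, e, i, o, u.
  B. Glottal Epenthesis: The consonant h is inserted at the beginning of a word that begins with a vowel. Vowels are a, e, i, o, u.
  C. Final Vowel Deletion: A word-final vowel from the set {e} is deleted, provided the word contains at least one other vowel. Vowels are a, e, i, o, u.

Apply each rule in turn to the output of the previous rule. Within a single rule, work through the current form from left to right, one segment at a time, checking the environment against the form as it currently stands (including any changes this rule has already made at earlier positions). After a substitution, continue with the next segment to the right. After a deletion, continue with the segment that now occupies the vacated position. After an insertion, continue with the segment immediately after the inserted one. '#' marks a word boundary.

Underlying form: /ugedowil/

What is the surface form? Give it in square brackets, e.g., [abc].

A Spirantization: [ugedowil] → [uhezowil]
B Glottal Epenthesis: [uhezowil] → [huhezowil]
C Final Vowel Deletion: no change — [huhezowil]

[huhezowil]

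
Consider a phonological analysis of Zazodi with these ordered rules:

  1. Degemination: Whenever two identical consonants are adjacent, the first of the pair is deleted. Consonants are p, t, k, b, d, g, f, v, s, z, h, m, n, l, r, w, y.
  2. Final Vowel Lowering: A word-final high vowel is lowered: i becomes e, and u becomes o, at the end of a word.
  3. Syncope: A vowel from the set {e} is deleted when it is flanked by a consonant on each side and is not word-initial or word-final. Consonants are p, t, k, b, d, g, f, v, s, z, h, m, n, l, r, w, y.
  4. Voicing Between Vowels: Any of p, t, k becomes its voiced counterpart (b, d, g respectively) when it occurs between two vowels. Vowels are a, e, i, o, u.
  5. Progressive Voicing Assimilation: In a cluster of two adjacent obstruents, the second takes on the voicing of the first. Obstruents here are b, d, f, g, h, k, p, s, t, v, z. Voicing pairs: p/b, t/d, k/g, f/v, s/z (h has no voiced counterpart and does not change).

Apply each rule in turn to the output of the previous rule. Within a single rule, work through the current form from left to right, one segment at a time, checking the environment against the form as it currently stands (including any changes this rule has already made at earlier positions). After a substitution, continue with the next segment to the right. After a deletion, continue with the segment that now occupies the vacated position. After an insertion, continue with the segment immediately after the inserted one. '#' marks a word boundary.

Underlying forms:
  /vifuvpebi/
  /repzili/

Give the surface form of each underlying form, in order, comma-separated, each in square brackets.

[vifuvbbe], [rpsile]

/vifuvpebi/:
  1 Degemination: no change — [vifuvpebi]
  2 Final Vowel Lowering: [vifuvpebi] → [vifuvpebe]
  3 Syncope: [vifuvpebe] → [vifuvpbe]
  4 Voicing Between Vowels: no change — [vifuvpbe]
  5 Progressive Voicing Assimilation: [vifuvpbe] → [vifuvbbe]
/repzili/:
  1 Degemination: no change — [repzili]
  2 Final Vowel Lowering: [repzili] → [repzile]
  3 Syncope: [repzile] → [rpzile]
  4 Voicing Between Vowels: no change — [rpzile]
  5 Progressive Voicing Assimilation: [rpzile] → [rpsile]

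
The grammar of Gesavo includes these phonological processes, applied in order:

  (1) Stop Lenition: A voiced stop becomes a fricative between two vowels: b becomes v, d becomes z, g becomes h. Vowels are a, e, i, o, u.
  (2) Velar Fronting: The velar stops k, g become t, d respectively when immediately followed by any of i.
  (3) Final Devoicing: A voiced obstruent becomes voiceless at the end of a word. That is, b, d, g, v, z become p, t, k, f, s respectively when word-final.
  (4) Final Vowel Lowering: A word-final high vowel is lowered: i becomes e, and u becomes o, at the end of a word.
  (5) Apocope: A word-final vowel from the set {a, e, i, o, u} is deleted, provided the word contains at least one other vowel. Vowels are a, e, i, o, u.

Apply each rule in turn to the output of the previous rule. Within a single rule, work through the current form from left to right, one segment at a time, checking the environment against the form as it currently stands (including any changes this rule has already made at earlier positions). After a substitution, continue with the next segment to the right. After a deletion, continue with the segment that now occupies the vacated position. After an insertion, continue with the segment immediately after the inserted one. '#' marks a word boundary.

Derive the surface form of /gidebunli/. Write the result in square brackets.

[dizevunl]

(1) Stop Lenition: [gidebunli] → [gizevunli]
(2) Velar Fronting: [gizevunli] → [dizevunli]
(3) Final Devoicing: no change — [dizevunli]
(4) Final Vowel Lowering: [dizevunli] → [dizevunle]
(5) Apocope: [dizevunle] → [dizevunl]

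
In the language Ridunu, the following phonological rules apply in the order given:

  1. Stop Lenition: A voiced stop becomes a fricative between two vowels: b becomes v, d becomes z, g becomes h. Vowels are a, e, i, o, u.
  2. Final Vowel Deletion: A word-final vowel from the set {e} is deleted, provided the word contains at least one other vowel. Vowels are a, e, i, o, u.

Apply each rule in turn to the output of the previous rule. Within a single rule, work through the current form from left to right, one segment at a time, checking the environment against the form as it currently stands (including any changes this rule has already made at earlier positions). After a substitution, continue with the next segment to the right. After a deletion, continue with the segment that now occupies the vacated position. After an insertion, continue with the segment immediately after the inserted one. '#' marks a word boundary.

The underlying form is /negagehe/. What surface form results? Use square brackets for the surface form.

[nehaheh]

1 Stop Lenition: [negagehe] → [nehahehe]
2 Final Vowel Deletion: [nehahehe] → [nehaheh]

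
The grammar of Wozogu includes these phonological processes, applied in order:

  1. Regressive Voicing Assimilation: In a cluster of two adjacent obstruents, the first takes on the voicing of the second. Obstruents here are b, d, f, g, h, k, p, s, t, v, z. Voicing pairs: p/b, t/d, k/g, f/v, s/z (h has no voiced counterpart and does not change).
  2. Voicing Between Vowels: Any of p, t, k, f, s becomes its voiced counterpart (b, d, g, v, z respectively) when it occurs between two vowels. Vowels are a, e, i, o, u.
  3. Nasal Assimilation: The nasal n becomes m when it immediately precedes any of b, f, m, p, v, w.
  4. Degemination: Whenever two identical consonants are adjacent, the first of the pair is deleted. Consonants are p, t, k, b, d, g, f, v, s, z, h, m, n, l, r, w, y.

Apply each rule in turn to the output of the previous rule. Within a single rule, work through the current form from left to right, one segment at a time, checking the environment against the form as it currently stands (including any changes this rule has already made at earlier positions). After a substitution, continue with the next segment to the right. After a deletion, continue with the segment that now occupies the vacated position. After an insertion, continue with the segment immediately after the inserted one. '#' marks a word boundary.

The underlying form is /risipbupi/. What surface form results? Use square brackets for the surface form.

[rizibubi]

1 Regressive Voicing Assimilation: [risipbupi] → [risibbupi]
2 Voicing Between Vowels: [risibbupi] → [rizibbubi]
3 Nasal Assimilation: no change — [rizibbubi]
4 Degemination: [rizibbubi] → [rizibubi]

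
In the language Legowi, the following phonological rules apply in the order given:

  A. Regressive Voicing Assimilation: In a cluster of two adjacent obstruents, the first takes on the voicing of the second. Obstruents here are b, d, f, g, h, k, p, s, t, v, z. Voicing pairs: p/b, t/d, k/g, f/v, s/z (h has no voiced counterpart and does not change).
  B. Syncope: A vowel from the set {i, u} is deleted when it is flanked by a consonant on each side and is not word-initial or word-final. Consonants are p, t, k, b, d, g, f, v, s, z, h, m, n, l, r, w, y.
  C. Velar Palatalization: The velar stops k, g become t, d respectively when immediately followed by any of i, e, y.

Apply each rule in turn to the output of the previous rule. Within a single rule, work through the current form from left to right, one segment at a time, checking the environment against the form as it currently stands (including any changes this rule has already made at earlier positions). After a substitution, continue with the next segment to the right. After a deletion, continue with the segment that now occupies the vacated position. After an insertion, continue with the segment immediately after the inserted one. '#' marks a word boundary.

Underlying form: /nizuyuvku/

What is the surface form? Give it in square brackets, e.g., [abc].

A Regressive Voicing Assimilation: [nizuyuvku] → [nizuyufku]
B Syncope: [nizuyufku] → [nzyfku]
C Velar Palatalization: no change — [nzyfku]

[nzyfku]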